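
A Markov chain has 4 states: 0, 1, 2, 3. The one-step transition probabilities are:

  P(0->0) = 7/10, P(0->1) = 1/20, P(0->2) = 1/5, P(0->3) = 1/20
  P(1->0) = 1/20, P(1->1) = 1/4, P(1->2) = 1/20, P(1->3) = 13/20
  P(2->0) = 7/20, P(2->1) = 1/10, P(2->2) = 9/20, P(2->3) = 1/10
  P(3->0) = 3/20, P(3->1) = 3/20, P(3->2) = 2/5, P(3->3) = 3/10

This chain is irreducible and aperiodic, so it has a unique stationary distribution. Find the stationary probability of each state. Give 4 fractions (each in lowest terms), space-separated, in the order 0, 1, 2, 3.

Answer: 1399/3179 19/187 925/3179 532/3179

Derivation:
The stationary distribution satisfies pi = pi * P, i.e.:
  pi_0 = 7/10*pi_0 + 1/20*pi_1 + 7/20*pi_2 + 3/20*pi_3
  pi_1 = 1/20*pi_0 + 1/4*pi_1 + 1/10*pi_2 + 3/20*pi_3
  pi_2 = 1/5*pi_0 + 1/20*pi_1 + 9/20*pi_2 + 2/5*pi_3
  pi_3 = 1/20*pi_0 + 13/20*pi_1 + 1/10*pi_2 + 3/10*pi_3
with normalization: pi_0 + pi_1 + pi_2 + pi_3 = 1.

Using the first 3 balance equations plus normalization, the linear system A*pi = b is:
  [-3/10, 1/20, 7/20, 3/20] . pi = 0
  [1/20, -3/4, 1/10, 3/20] . pi = 0
  [1/5, 1/20, -11/20, 2/5] . pi = 0
  [1, 1, 1, 1] . pi = 1

Solving yields:
  pi_0 = 1399/3179
  pi_1 = 19/187
  pi_2 = 925/3179
  pi_3 = 532/3179

Verification (pi * P):
  1399/3179*7/10 + 19/187*1/20 + 925/3179*7/20 + 532/3179*3/20 = 1399/3179 = pi_0  (ok)
  1399/3179*1/20 + 19/187*1/4 + 925/3179*1/10 + 532/3179*3/20 = 19/187 = pi_1  (ok)
  1399/3179*1/5 + 19/187*1/20 + 925/3179*9/20 + 532/3179*2/5 = 925/3179 = pi_2  (ok)
  1399/3179*1/20 + 19/187*13/20 + 925/3179*1/10 + 532/3179*3/10 = 532/3179 = pi_3  (ok)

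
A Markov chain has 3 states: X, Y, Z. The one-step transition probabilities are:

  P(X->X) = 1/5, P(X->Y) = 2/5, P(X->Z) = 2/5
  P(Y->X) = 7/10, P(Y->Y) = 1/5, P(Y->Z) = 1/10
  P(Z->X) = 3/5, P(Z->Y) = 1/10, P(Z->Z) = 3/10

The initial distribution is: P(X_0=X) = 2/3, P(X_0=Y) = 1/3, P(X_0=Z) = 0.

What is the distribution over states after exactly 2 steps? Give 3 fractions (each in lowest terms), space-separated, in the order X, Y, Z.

Answer: 73/150 73/300 27/100

Derivation:
Propagating the distribution step by step (d_{t+1} = d_t * P):
d_0 = (X=2/3, Y=1/3, Z=0)
  d_1[X] = 2/3*1/5 + 1/3*7/10 + 0*3/5 = 11/30
  d_1[Y] = 2/3*2/5 + 1/3*1/5 + 0*1/10 = 1/3
  d_1[Z] = 2/3*2/5 + 1/3*1/10 + 0*3/10 = 3/10
d_1 = (X=11/30, Y=1/3, Z=3/10)
  d_2[X] = 11/30*1/5 + 1/3*7/10 + 3/10*3/5 = 73/150
  d_2[Y] = 11/30*2/5 + 1/3*1/5 + 3/10*1/10 = 73/300
  d_2[Z] = 11/30*2/5 + 1/3*1/10 + 3/10*3/10 = 27/100
d_2 = (X=73/150, Y=73/300, Z=27/100)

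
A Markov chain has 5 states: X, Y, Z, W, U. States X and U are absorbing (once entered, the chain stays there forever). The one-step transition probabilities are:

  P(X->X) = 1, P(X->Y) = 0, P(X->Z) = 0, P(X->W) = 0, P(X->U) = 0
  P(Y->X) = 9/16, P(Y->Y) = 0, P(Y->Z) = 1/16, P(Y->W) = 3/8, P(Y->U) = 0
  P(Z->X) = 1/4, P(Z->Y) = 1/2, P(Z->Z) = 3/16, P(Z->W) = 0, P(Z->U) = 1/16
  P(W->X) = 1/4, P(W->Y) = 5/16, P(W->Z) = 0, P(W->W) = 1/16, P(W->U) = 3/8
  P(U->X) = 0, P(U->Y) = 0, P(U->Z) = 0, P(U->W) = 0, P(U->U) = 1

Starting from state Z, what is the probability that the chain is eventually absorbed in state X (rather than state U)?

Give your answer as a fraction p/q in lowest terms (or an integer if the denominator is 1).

Let a_i = P(absorbed in X | start in state i).
Boundary conditions: a_X = 1, a_U = 0.
For each transient state i, a_i = sum_j P(i->j) * a_j:
  a_Y = 9/16*a_X + 0*a_Y + 1/16*a_Z + 3/8*a_W + 0*a_U
  a_Z = 1/4*a_X + 1/2*a_Y + 3/16*a_Z + 0*a_W + 1/16*a_U
  a_W = 1/4*a_X + 5/16*a_Y + 0*a_Z + 1/16*a_W + 3/8*a_U

Substituting a_X = 1 and a_U = 0, rearrange to (I - Q) a = r where r[i] = P(i -> X):
  [1, -1/16, -3/8] . (a_Y, a_Z, a_W) = 9/16
  [-1/2, 13/16, 0] . (a_Y, a_Z, a_W) = 1/4
  [-5/16, 0, 15/16] . (a_Y, a_Z, a_W) = 1/4

Solving yields:
  a_Y = 709/870
  a_Z = 352/435
  a_W = 281/522

Starting state is Z, so the absorption probability is a_Z = 352/435.

Answer: 352/435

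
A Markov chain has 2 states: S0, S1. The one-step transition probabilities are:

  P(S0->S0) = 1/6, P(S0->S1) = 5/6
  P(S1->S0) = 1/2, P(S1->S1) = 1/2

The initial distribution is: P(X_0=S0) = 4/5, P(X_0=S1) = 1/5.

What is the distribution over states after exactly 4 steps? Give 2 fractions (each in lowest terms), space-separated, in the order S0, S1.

Propagating the distribution step by step (d_{t+1} = d_t * P):
d_0 = (S0=4/5, S1=1/5)
  d_1[S0] = 4/5*1/6 + 1/5*1/2 = 7/30
  d_1[S1] = 4/5*5/6 + 1/5*1/2 = 23/30
d_1 = (S0=7/30, S1=23/30)
  d_2[S0] = 7/30*1/6 + 23/30*1/2 = 19/45
  d_2[S1] = 7/30*5/6 + 23/30*1/2 = 26/45
d_2 = (S0=19/45, S1=26/45)
  d_3[S0] = 19/45*1/6 + 26/45*1/2 = 97/270
  d_3[S1] = 19/45*5/6 + 26/45*1/2 = 173/270
d_3 = (S0=97/270, S1=173/270)
  d_4[S0] = 97/270*1/6 + 173/270*1/2 = 154/405
  d_4[S1] = 97/270*5/6 + 173/270*1/2 = 251/405
d_4 = (S0=154/405, S1=251/405)

Answer: 154/405 251/405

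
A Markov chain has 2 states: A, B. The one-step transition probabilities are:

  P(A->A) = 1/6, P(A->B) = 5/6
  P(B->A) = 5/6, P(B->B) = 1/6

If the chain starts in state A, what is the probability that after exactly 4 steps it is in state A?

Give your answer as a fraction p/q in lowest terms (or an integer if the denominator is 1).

Answer: 97/162

Derivation:
Computing P^4 by repeated multiplication:
P^1 =
  A: [1/6, 5/6]
  B: [5/6, 1/6]
P^2 =
  A: [13/18, 5/18]
  B: [5/18, 13/18]
P^3 =
  A: [19/54, 35/54]
  B: [35/54, 19/54]
P^4 =
  A: [97/162, 65/162]
  B: [65/162, 97/162]

(P^4)[A -> A] = 97/162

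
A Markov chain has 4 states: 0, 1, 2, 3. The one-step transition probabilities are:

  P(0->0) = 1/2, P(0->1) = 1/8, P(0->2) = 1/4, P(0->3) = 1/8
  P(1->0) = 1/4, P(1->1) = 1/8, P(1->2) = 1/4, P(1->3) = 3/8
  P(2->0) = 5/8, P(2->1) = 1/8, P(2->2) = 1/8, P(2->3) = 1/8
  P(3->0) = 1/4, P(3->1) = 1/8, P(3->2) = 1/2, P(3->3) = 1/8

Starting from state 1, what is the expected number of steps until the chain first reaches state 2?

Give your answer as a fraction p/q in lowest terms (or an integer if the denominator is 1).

Answer: 120/37

Derivation:
Let h_i = expected steps to first reach 2 from state i.
Boundary: h_2 = 0.
First-step equations for the other states:
  h_0 = 1 + 1/2*h_0 + 1/8*h_1 + 1/4*h_2 + 1/8*h_3
  h_1 = 1 + 1/4*h_0 + 1/8*h_1 + 1/4*h_2 + 3/8*h_3
  h_3 = 1 + 1/4*h_0 + 1/8*h_1 + 1/2*h_2 + 1/8*h_3

Substituting h_2 = 0 and rearranging gives the linear system (I - Q) h = 1:
  [1/2, -1/8, -1/8] . (h_0, h_1, h_3) = 1
  [-1/4, 7/8, -3/8] . (h_0, h_1, h_3) = 1
  [-1/4, -1/8, 7/8] . (h_0, h_1, h_3) = 1

Solving yields:
  h_0 = 128/37
  h_1 = 120/37
  h_3 = 96/37

Starting state is 1, so the expected hitting time is h_1 = 120/37.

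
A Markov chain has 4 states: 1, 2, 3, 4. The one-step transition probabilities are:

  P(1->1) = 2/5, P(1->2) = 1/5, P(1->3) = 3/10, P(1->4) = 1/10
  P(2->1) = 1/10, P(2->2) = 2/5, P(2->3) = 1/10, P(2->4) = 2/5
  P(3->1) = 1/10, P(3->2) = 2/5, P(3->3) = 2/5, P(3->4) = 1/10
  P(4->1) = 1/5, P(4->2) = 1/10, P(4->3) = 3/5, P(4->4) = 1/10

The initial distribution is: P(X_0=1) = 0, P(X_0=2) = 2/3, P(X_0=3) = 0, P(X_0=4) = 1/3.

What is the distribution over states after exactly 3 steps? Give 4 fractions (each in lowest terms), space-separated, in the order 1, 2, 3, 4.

Answer: 17/100 309/1000 42/125 37/200

Derivation:
Propagating the distribution step by step (d_{t+1} = d_t * P):
d_0 = (1=0, 2=2/3, 3=0, 4=1/3)
  d_1[1] = 0*2/5 + 2/3*1/10 + 0*1/10 + 1/3*1/5 = 2/15
  d_1[2] = 0*1/5 + 2/3*2/5 + 0*2/5 + 1/3*1/10 = 3/10
  d_1[3] = 0*3/10 + 2/3*1/10 + 0*2/5 + 1/3*3/5 = 4/15
  d_1[4] = 0*1/10 + 2/3*2/5 + 0*1/10 + 1/3*1/10 = 3/10
d_1 = (1=2/15, 2=3/10, 3=4/15, 4=3/10)
  d_2[1] = 2/15*2/5 + 3/10*1/10 + 4/15*1/10 + 3/10*1/5 = 17/100
  d_2[2] = 2/15*1/5 + 3/10*2/5 + 4/15*2/5 + 3/10*1/10 = 17/60
  d_2[3] = 2/15*3/10 + 3/10*1/10 + 4/15*2/5 + 3/10*3/5 = 107/300
  d_2[4] = 2/15*1/10 + 3/10*2/5 + 4/15*1/10 + 3/10*1/10 = 19/100
d_2 = (1=17/100, 2=17/60, 3=107/300, 4=19/100)
  d_3[1] = 17/100*2/5 + 17/60*1/10 + 107/300*1/10 + 19/100*1/5 = 17/100
  d_3[2] = 17/100*1/5 + 17/60*2/5 + 107/300*2/5 + 19/100*1/10 = 309/1000
  d_3[3] = 17/100*3/10 + 17/60*1/10 + 107/300*2/5 + 19/100*3/5 = 42/125
  d_3[4] = 17/100*1/10 + 17/60*2/5 + 107/300*1/10 + 19/100*1/10 = 37/200
d_3 = (1=17/100, 2=309/1000, 3=42/125, 4=37/200)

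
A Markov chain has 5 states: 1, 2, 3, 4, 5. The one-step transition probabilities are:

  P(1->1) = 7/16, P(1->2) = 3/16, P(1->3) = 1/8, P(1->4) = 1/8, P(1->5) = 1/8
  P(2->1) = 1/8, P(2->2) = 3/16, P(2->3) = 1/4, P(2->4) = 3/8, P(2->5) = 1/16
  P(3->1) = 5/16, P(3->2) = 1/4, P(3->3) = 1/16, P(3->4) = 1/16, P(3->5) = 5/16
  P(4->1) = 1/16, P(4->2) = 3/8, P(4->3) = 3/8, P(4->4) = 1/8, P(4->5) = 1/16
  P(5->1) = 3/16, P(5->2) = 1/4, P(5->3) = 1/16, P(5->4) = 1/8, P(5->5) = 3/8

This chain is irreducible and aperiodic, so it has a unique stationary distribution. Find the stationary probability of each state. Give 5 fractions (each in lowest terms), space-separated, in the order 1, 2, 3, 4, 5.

Answer: 11733/50969 12349/50969 9014/50969 8895/50969 8978/50969

Derivation:
The stationary distribution satisfies pi = pi * P, i.e.:
  pi_1 = 7/16*pi_1 + 1/8*pi_2 + 5/16*pi_3 + 1/16*pi_4 + 3/16*pi_5
  pi_2 = 3/16*pi_1 + 3/16*pi_2 + 1/4*pi_3 + 3/8*pi_4 + 1/4*pi_5
  pi_3 = 1/8*pi_1 + 1/4*pi_2 + 1/16*pi_3 + 3/8*pi_4 + 1/16*pi_5
  pi_4 = 1/8*pi_1 + 3/8*pi_2 + 1/16*pi_3 + 1/8*pi_4 + 1/8*pi_5
  pi_5 = 1/8*pi_1 + 1/16*pi_2 + 5/16*pi_3 + 1/16*pi_4 + 3/8*pi_5
with normalization: pi_1 + pi_2 + pi_3 + pi_4 + pi_5 = 1.

Using the first 4 balance equations plus normalization, the linear system A*pi = b is:
  [-9/16, 1/8, 5/16, 1/16, 3/16] . pi = 0
  [3/16, -13/16, 1/4, 3/8, 1/4] . pi = 0
  [1/8, 1/4, -15/16, 3/8, 1/16] . pi = 0
  [1/8, 3/8, 1/16, -7/8, 1/8] . pi = 0
  [1, 1, 1, 1, 1] . pi = 1

Solving yields:
  pi_1 = 11733/50969
  pi_2 = 12349/50969
  pi_3 = 9014/50969
  pi_4 = 8895/50969
  pi_5 = 8978/50969

Verification (pi * P):
  11733/50969*7/16 + 12349/50969*1/8 + 9014/50969*5/16 + 8895/50969*1/16 + 8978/50969*3/16 = 11733/50969 = pi_1  (ok)
  11733/50969*3/16 + 12349/50969*3/16 + 9014/50969*1/4 + 8895/50969*3/8 + 8978/50969*1/4 = 12349/50969 = pi_2  (ok)
  11733/50969*1/8 + 12349/50969*1/4 + 9014/50969*1/16 + 8895/50969*3/8 + 8978/50969*1/16 = 9014/50969 = pi_3  (ok)
  11733/50969*1/8 + 12349/50969*3/8 + 9014/50969*1/16 + 8895/50969*1/8 + 8978/50969*1/8 = 8895/50969 = pi_4  (ok)
  11733/50969*1/8 + 12349/50969*1/16 + 9014/50969*5/16 + 8895/50969*1/16 + 8978/50969*3/8 = 8978/50969 = pi_5  (ok)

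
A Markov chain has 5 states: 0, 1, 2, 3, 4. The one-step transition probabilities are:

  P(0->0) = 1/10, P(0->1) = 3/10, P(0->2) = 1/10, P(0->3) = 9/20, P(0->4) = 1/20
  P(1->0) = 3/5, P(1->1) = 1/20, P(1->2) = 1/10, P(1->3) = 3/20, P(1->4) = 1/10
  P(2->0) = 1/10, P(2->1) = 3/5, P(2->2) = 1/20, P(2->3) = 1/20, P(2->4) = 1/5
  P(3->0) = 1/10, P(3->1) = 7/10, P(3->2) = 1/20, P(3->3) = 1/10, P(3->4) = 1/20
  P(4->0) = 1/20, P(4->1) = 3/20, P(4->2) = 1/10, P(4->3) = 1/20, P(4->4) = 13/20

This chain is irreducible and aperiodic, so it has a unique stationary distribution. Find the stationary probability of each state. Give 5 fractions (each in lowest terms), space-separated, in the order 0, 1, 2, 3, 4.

The stationary distribution satisfies pi = pi * P, i.e.:
  pi_0 = 1/10*pi_0 + 3/5*pi_1 + 1/10*pi_2 + 1/10*pi_3 + 1/20*pi_4
  pi_1 = 3/10*pi_0 + 1/20*pi_1 + 3/5*pi_2 + 7/10*pi_3 + 3/20*pi_4
  pi_2 = 1/10*pi_0 + 1/10*pi_1 + 1/20*pi_2 + 1/20*pi_3 + 1/10*pi_4
  pi_3 = 9/20*pi_0 + 3/20*pi_1 + 1/20*pi_2 + 1/10*pi_3 + 1/20*pi_4
  pi_4 = 1/20*pi_0 + 1/10*pi_1 + 1/5*pi_2 + 1/20*pi_3 + 13/20*pi_4
with normalization: pi_0 + pi_1 + pi_2 + pi_3 + pi_4 = 1.

Using the first 4 balance equations plus normalization, the linear system A*pi = b is:
  [-9/10, 3/5, 1/10, 1/10, 1/20] . pi = 0
  [3/10, -19/20, 3/5, 7/10, 3/20] . pi = 0
  [1/10, 1/10, -19/20, 1/20, 1/10] . pi = 0
  [9/20, 3/20, 1/20, -9/10, 1/20] . pi = 0
  [1, 1, 1, 1, 1] . pi = 1

Solving yields:
  pi_0 = 29093/122003
  pi_1 = 36158/122003
  pi_2 = 1507/17429
  pi_3 = 3211/17429
  pi_4 = 23726/122003

Verification (pi * P):
  29093/122003*1/10 + 36158/122003*3/5 + 1507/17429*1/10 + 3211/17429*1/10 + 23726/122003*1/20 = 29093/122003 = pi_0  (ok)
  29093/122003*3/10 + 36158/122003*1/20 + 1507/17429*3/5 + 3211/17429*7/10 + 23726/122003*3/20 = 36158/122003 = pi_1  (ok)
  29093/122003*1/10 + 36158/122003*1/10 + 1507/17429*1/20 + 3211/17429*1/20 + 23726/122003*1/10 = 1507/17429 = pi_2  (ok)
  29093/122003*9/20 + 36158/122003*3/20 + 1507/17429*1/20 + 3211/17429*1/10 + 23726/122003*1/20 = 3211/17429 = pi_3  (ok)
  29093/122003*1/20 + 36158/122003*1/10 + 1507/17429*1/5 + 3211/17429*1/20 + 23726/122003*13/20 = 23726/122003 = pi_4  (ok)

Answer: 29093/122003 36158/122003 1507/17429 3211/17429 23726/122003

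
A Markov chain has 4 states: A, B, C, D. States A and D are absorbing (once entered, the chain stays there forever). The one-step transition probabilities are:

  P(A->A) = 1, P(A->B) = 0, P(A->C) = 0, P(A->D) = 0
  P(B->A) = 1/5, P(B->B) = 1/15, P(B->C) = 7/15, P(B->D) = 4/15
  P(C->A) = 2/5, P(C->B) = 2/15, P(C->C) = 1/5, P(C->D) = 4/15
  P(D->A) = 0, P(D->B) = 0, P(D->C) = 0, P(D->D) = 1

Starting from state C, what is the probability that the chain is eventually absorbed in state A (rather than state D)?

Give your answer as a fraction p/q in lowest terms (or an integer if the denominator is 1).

Answer: 45/77

Derivation:
Let a_i = P(absorbed in A | start in state i).
Boundary conditions: a_A = 1, a_D = 0.
For each transient state i, a_i = sum_j P(i->j) * a_j:
  a_B = 1/5*a_A + 1/15*a_B + 7/15*a_C + 4/15*a_D
  a_C = 2/5*a_A + 2/15*a_B + 1/5*a_C + 4/15*a_D

Substituting a_A = 1 and a_D = 0, rearrange to (I - Q) a = r where r[i] = P(i -> A):
  [14/15, -7/15] . (a_B, a_C) = 1/5
  [-2/15, 4/5] . (a_B, a_C) = 2/5

Solving yields:
  a_B = 39/77
  a_C = 45/77

Starting state is C, so the absorption probability is a_C = 45/77.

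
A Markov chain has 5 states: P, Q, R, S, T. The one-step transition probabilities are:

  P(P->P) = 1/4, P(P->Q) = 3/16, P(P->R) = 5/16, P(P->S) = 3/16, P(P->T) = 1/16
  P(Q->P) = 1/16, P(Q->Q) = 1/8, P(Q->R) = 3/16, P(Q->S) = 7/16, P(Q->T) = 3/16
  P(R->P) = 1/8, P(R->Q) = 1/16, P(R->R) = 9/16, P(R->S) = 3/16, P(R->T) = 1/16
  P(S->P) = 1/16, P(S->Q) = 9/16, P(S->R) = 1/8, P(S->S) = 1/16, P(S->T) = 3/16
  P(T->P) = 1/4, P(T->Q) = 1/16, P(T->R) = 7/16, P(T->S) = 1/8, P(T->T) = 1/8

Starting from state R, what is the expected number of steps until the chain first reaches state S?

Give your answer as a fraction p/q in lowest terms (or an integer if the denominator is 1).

Answer: 12688/2591

Derivation:
Let h_i = expected steps to first reach S from state i.
Boundary: h_S = 0.
First-step equations for the other states:
  h_P = 1 + 1/4*h_P + 3/16*h_Q + 5/16*h_R + 3/16*h_S + 1/16*h_T
  h_Q = 1 + 1/16*h_P + 1/8*h_Q + 3/16*h_R + 7/16*h_S + 3/16*h_T
  h_R = 1 + 1/8*h_P + 1/16*h_Q + 9/16*h_R + 3/16*h_S + 1/16*h_T
  h_T = 1 + 1/4*h_P + 1/16*h_Q + 7/16*h_R + 1/8*h_S + 1/8*h_T

Substituting h_S = 0 and rearranging gives the linear system (I - Q) h = 1:
  [3/4, -3/16, -5/16, -1/16] . (h_P, h_Q, h_R, h_T) = 1
  [-1/16, 7/8, -3/16, -3/16] . (h_P, h_Q, h_R, h_T) = 1
  [-1/8, -1/16, 7/16, -1/16] . (h_P, h_Q, h_R, h_T) = 1
  [-1/4, -1/16, -7/16, 7/8] . (h_P, h_Q, h_R, h_T) = 1

Solving yields:
  h_P = 12224/2591
  h_Q = 9440/2591
  h_R = 12688/2591
  h_T = 13472/2591

Starting state is R, so the expected hitting time is h_R = 12688/2591.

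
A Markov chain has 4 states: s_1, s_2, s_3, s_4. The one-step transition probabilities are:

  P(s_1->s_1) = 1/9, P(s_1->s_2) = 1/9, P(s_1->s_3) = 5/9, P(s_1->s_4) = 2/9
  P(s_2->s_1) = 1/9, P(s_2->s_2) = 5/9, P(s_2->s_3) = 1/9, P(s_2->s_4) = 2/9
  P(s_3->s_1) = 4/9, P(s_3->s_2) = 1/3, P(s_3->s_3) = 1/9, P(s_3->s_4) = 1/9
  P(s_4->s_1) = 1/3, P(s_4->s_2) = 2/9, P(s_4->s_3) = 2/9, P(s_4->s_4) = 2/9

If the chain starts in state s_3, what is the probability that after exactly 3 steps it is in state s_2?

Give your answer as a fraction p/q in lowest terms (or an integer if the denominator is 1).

Answer: 82/243

Derivation:
Computing P^3 by repeated multiplication:
P^1 =
  s_1: [1/9, 1/9, 5/9, 2/9]
  s_2: [1/9, 5/9, 1/9, 2/9]
  s_3: [4/9, 1/3, 1/9, 1/9]
  s_4: [1/3, 2/9, 2/9, 2/9]
P^2 =
  s_1: [28/81, 25/81, 5/27, 13/81]
  s_2: [16/81, 11/27, 5/27, 17/81]
  s_3: [14/81, 8/27, 26/81, 17/81]
  s_4: [19/81, 23/81, 23/81, 16/81]
P^3 =
  s_1: [152/729, 224/729, 206/729, 49/243]
  s_2: [160/729, 260/729, 2/9, 49/243]
  s_3: [193/729, 82/243, 154/729, 136/729]
  s_4: [182/729, 235/729, 173/729, 139/729]

(P^3)[s_3 -> s_2] = 82/243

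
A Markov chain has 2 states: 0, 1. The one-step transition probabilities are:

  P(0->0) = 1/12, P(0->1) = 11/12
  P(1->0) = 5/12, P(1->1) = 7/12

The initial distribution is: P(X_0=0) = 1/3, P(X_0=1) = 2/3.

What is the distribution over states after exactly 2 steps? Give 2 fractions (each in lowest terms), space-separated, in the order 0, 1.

Propagating the distribution step by step (d_{t+1} = d_t * P):
d_0 = (0=1/3, 1=2/3)
  d_1[0] = 1/3*1/12 + 2/3*5/12 = 11/36
  d_1[1] = 1/3*11/12 + 2/3*7/12 = 25/36
d_1 = (0=11/36, 1=25/36)
  d_2[0] = 11/36*1/12 + 25/36*5/12 = 17/54
  d_2[1] = 11/36*11/12 + 25/36*7/12 = 37/54
d_2 = (0=17/54, 1=37/54)

Answer: 17/54 37/54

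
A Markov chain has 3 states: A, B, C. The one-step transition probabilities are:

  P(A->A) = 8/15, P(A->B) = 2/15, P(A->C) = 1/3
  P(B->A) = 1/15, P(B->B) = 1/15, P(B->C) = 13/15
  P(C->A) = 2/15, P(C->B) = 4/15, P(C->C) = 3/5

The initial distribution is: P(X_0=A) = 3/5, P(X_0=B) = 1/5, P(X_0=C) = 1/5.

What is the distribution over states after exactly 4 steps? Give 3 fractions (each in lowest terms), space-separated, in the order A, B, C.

Propagating the distribution step by step (d_{t+1} = d_t * P):
d_0 = (A=3/5, B=1/5, C=1/5)
  d_1[A] = 3/5*8/15 + 1/5*1/15 + 1/5*2/15 = 9/25
  d_1[B] = 3/5*2/15 + 1/5*1/15 + 1/5*4/15 = 11/75
  d_1[C] = 3/5*1/3 + 1/5*13/15 + 1/5*3/5 = 37/75
d_1 = (A=9/25, B=11/75, C=37/75)
  d_2[A] = 9/25*8/15 + 11/75*1/15 + 37/75*2/15 = 301/1125
  d_2[B] = 9/25*2/15 + 11/75*1/15 + 37/75*4/15 = 71/375
  d_2[C] = 9/25*1/3 + 11/75*13/15 + 37/75*3/5 = 611/1125
d_2 = (A=301/1125, B=71/375, C=611/1125)
  d_3[A] = 301/1125*8/15 + 71/375*1/15 + 611/1125*2/15 = 427/1875
  d_3[B] = 301/1125*2/15 + 71/375*1/15 + 611/1125*4/15 = 3259/16875
  d_3[C] = 301/1125*1/3 + 71/375*13/15 + 611/1125*3/5 = 9773/16875
d_3 = (A=427/1875, B=3259/16875, C=9773/16875)
  d_4[A] = 427/1875*8/15 + 3259/16875*1/15 + 9773/16875*2/15 = 53549/253125
  d_4[B] = 427/1875*2/15 + 3259/16875*1/15 + 9773/16875*4/15 = 16679/84375
  d_4[C] = 427/1875*1/3 + 3259/16875*13/15 + 9773/16875*3/5 = 149539/253125
d_4 = (A=53549/253125, B=16679/84375, C=149539/253125)

Answer: 53549/253125 16679/84375 149539/253125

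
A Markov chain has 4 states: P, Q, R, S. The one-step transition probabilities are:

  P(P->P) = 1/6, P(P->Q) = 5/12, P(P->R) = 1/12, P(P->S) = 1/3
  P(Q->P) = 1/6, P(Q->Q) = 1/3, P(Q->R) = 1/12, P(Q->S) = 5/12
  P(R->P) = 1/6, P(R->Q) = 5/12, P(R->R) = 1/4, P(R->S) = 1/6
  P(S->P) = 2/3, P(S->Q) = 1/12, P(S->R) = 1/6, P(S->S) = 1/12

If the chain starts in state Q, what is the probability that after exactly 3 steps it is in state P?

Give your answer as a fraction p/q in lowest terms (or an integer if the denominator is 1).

Answer: 83/288

Derivation:
Computing P^3 by repeated multiplication:
P^1 =
  P: [1/6, 5/12, 1/12, 1/3]
  Q: [1/6, 1/3, 1/12, 5/12]
  R: [1/6, 5/12, 1/4, 1/6]
  S: [2/3, 1/12, 1/6, 1/12]
P^2 =
  P: [1/3, 13/48, 1/8, 13/48]
  Q: [3/8, 1/4, 19/144, 35/144]
  R: [1/4, 47/144, 5/36, 41/144]
  S: [5/24, 55/144, 17/144, 7/24]
P^3 =
  P: [29/96, 175/576, 73/576, 77/288]
  Q: [83/288, 17/54, 217/1728, 469/1728]
  R: [89/288, 509/1728, 25/192, 115/432]
  S: [5/16, 497/1728, 55/432, 157/576]

(P^3)[Q -> P] = 83/288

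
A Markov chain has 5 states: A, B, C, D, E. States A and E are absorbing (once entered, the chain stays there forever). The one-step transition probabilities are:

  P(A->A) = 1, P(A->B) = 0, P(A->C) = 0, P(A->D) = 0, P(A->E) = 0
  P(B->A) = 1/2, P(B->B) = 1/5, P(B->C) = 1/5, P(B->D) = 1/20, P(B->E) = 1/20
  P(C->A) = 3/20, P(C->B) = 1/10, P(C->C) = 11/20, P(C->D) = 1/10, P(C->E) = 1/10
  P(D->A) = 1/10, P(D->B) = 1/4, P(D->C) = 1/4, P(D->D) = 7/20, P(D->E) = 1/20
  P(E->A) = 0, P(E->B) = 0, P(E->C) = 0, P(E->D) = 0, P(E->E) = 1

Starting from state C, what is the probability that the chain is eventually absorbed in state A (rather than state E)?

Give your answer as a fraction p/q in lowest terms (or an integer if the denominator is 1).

Let a_i = P(absorbed in A | start in state i).
Boundary conditions: a_A = 1, a_E = 0.
For each transient state i, a_i = sum_j P(i->j) * a_j:
  a_B = 1/2*a_A + 1/5*a_B + 1/5*a_C + 1/20*a_D + 1/20*a_E
  a_C = 3/20*a_A + 1/10*a_B + 11/20*a_C + 1/10*a_D + 1/10*a_E
  a_D = 1/10*a_A + 1/4*a_B + 1/4*a_C + 7/20*a_D + 1/20*a_E

Substituting a_A = 1 and a_E = 0, rearrange to (I - Q) a = r where r[i] = P(i -> A):
  [4/5, -1/5, -1/20] . (a_B, a_C, a_D) = 1/2
  [-1/10, 9/20, -1/10] . (a_B, a_C, a_D) = 3/20
  [-1/4, -1/4, 13/20] . (a_B, a_C, a_D) = 1/10

Solving yields:
  a_B = 75/89
  a_C = 61/89
  a_D = 66/89

Starting state is C, so the absorption probability is a_C = 61/89.

Answer: 61/89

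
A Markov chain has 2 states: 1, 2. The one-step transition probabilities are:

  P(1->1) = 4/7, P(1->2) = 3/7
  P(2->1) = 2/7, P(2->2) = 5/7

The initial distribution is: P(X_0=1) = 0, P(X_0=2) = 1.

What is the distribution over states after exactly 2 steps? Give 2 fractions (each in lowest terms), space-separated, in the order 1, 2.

Propagating the distribution step by step (d_{t+1} = d_t * P):
d_0 = (1=0, 2=1)
  d_1[1] = 0*4/7 + 1*2/7 = 2/7
  d_1[2] = 0*3/7 + 1*5/7 = 5/7
d_1 = (1=2/7, 2=5/7)
  d_2[1] = 2/7*4/7 + 5/7*2/7 = 18/49
  d_2[2] = 2/7*3/7 + 5/7*5/7 = 31/49
d_2 = (1=18/49, 2=31/49)

Answer: 18/49 31/49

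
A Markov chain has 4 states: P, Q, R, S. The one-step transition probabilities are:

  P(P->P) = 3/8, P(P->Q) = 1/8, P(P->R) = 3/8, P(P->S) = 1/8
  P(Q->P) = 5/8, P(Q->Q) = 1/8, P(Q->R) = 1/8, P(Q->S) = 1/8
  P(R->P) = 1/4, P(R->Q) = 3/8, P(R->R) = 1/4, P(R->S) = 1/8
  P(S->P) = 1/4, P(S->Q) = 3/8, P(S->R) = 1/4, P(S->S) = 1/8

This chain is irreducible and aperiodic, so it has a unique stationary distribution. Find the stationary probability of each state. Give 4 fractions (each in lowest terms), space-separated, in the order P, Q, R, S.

Answer: 29/76 17/76 41/152 1/8

Derivation:
The stationary distribution satisfies pi = pi * P, i.e.:
  pi_P = 3/8*pi_P + 5/8*pi_Q + 1/4*pi_R + 1/4*pi_S
  pi_Q = 1/8*pi_P + 1/8*pi_Q + 3/8*pi_R + 3/8*pi_S
  pi_R = 3/8*pi_P + 1/8*pi_Q + 1/4*pi_R + 1/4*pi_S
  pi_S = 1/8*pi_P + 1/8*pi_Q + 1/8*pi_R + 1/8*pi_S
with normalization: pi_P + pi_Q + pi_R + pi_S = 1.

Using the first 3 balance equations plus normalization, the linear system A*pi = b is:
  [-5/8, 5/8, 1/4, 1/4] . pi = 0
  [1/8, -7/8, 3/8, 3/8] . pi = 0
  [3/8, 1/8, -3/4, 1/4] . pi = 0
  [1, 1, 1, 1] . pi = 1

Solving yields:
  pi_P = 29/76
  pi_Q = 17/76
  pi_R = 41/152
  pi_S = 1/8

Verification (pi * P):
  29/76*3/8 + 17/76*5/8 + 41/152*1/4 + 1/8*1/4 = 29/76 = pi_P  (ok)
  29/76*1/8 + 17/76*1/8 + 41/152*3/8 + 1/8*3/8 = 17/76 = pi_Q  (ok)
  29/76*3/8 + 17/76*1/8 + 41/152*1/4 + 1/8*1/4 = 41/152 = pi_R  (ok)
  29/76*1/8 + 17/76*1/8 + 41/152*1/8 + 1/8*1/8 = 1/8 = pi_S  (ok)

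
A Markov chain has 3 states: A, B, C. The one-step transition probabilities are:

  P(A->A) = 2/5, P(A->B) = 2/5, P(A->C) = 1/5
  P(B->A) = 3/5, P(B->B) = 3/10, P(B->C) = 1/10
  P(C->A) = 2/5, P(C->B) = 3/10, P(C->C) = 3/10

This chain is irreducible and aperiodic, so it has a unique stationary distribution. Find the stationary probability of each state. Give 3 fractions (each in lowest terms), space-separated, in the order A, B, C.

Answer: 23/49 17/49 9/49

Derivation:
The stationary distribution satisfies pi = pi * P, i.e.:
  pi_A = 2/5*pi_A + 3/5*pi_B + 2/5*pi_C
  pi_B = 2/5*pi_A + 3/10*pi_B + 3/10*pi_C
  pi_C = 1/5*pi_A + 1/10*pi_B + 3/10*pi_C
with normalization: pi_A + pi_B + pi_C = 1.

Using the first 2 balance equations plus normalization, the linear system A*pi = b is:
  [-3/5, 3/5, 2/5] . pi = 0
  [2/5, -7/10, 3/10] . pi = 0
  [1, 1, 1] . pi = 1

Solving yields:
  pi_A = 23/49
  pi_B = 17/49
  pi_C = 9/49

Verification (pi * P):
  23/49*2/5 + 17/49*3/5 + 9/49*2/5 = 23/49 = pi_A  (ok)
  23/49*2/5 + 17/49*3/10 + 9/49*3/10 = 17/49 = pi_B  (ok)
  23/49*1/5 + 17/49*1/10 + 9/49*3/10 = 9/49 = pi_C  (ok)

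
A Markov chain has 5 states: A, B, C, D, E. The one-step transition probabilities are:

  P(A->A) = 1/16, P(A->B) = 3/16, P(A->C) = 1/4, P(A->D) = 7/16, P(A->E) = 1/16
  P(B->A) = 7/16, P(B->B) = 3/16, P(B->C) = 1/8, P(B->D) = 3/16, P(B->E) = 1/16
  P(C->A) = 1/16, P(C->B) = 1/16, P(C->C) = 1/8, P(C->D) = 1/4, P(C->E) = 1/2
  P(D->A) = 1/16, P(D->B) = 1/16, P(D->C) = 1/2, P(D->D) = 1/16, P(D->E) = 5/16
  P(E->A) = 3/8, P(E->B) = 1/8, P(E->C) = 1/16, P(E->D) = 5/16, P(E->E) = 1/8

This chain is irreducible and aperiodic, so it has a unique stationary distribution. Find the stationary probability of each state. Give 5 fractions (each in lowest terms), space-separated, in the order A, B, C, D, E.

The stationary distribution satisfies pi = pi * P, i.e.:
  pi_A = 1/16*pi_A + 7/16*pi_B + 1/16*pi_C + 1/16*pi_D + 3/8*pi_E
  pi_B = 3/16*pi_A + 3/16*pi_B + 1/16*pi_C + 1/16*pi_D + 1/8*pi_E
  pi_C = 1/4*pi_A + 1/8*pi_B + 1/8*pi_C + 1/2*pi_D + 1/16*pi_E
  pi_D = 7/16*pi_A + 3/16*pi_B + 1/4*pi_C + 1/16*pi_D + 5/16*pi_E
  pi_E = 1/16*pi_A + 1/16*pi_B + 1/2*pi_C + 5/16*pi_D + 1/8*pi_E
with normalization: pi_A + pi_B + pi_C + pi_D + pi_E = 1.

Using the first 4 balance equations plus normalization, the linear system A*pi = b is:
  [-15/16, 7/16, 1/16, 1/16, 3/8] . pi = 0
  [3/16, -13/16, 1/16, 1/16, 1/8] . pi = 0
  [1/4, 1/8, -7/8, 1/2, 1/16] . pi = 0
  [7/16, 3/16, 1/4, -15/16, 5/16] . pi = 0
  [1, 1, 1, 1, 1] . pi = 1

Solving yields:
  pi_A = 4635/25856
  pi_B = 5893/51712
  pi_C = 5807/25856
  pi_D = 12685/51712
  pi_E = 6125/25856

Verification (pi * P):
  4635/25856*1/16 + 5893/51712*7/16 + 5807/25856*1/16 + 12685/51712*1/16 + 6125/25856*3/8 = 4635/25856 = pi_A  (ok)
  4635/25856*3/16 + 5893/51712*3/16 + 5807/25856*1/16 + 12685/51712*1/16 + 6125/25856*1/8 = 5893/51712 = pi_B  (ok)
  4635/25856*1/4 + 5893/51712*1/8 + 5807/25856*1/8 + 12685/51712*1/2 + 6125/25856*1/16 = 5807/25856 = pi_C  (ok)
  4635/25856*7/16 + 5893/51712*3/16 + 5807/25856*1/4 + 12685/51712*1/16 + 6125/25856*5/16 = 12685/51712 = pi_D  (ok)
  4635/25856*1/16 + 5893/51712*1/16 + 5807/25856*1/2 + 12685/51712*5/16 + 6125/25856*1/8 = 6125/25856 = pi_E  (ok)

Answer: 4635/25856 5893/51712 5807/25856 12685/51712 6125/25856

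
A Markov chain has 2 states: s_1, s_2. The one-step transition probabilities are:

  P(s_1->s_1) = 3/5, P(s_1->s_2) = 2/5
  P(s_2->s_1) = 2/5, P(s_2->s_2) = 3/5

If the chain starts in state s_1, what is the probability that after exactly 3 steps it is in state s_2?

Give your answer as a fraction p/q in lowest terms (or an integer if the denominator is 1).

Computing P^3 by repeated multiplication:
P^1 =
  s_1: [3/5, 2/5]
  s_2: [2/5, 3/5]
P^2 =
  s_1: [13/25, 12/25]
  s_2: [12/25, 13/25]
P^3 =
  s_1: [63/125, 62/125]
  s_2: [62/125, 63/125]

(P^3)[s_1 -> s_2] = 62/125

Answer: 62/125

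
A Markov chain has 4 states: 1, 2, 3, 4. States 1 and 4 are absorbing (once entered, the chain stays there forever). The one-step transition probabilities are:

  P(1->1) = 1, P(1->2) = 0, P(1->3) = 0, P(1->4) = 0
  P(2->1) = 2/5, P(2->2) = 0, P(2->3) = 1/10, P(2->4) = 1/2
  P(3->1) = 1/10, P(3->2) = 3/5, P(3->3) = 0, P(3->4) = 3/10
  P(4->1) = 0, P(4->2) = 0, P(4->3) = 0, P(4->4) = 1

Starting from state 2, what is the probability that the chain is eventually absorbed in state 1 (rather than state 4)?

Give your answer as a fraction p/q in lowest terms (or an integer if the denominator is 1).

Let a_i = P(absorbed in 1 | start in state i).
Boundary conditions: a_1 = 1, a_4 = 0.
For each transient state i, a_i = sum_j P(i->j) * a_j:
  a_2 = 2/5*a_1 + 0*a_2 + 1/10*a_3 + 1/2*a_4
  a_3 = 1/10*a_1 + 3/5*a_2 + 0*a_3 + 3/10*a_4

Substituting a_1 = 1 and a_4 = 0, rearrange to (I - Q) a = r where r[i] = P(i -> 1):
  [1, -1/10] . (a_2, a_3) = 2/5
  [-3/5, 1] . (a_2, a_3) = 1/10

Solving yields:
  a_2 = 41/94
  a_3 = 17/47

Starting state is 2, so the absorption probability is a_2 = 41/94.

Answer: 41/94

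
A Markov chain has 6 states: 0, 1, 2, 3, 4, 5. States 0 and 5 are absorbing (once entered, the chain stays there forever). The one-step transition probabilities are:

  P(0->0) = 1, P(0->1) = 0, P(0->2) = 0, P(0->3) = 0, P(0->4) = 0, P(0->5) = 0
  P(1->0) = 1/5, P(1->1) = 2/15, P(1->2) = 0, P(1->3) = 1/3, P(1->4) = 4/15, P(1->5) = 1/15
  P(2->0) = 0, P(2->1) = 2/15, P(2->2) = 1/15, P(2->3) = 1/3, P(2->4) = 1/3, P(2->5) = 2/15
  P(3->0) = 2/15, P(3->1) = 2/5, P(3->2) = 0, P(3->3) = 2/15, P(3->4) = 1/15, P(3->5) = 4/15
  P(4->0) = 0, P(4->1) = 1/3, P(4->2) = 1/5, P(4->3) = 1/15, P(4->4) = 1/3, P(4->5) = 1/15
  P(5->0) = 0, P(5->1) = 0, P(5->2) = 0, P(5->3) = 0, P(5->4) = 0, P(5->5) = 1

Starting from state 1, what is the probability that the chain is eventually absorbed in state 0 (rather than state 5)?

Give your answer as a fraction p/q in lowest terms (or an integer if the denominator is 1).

Answer: 11/21

Derivation:
Let a_i = P(absorbed in 0 | start in state i).
Boundary conditions: a_0 = 1, a_5 = 0.
For each transient state i, a_i = sum_j P(i->j) * a_j:
  a_1 = 1/5*a_0 + 2/15*a_1 + 0*a_2 + 1/3*a_3 + 4/15*a_4 + 1/15*a_5
  a_2 = 0*a_0 + 2/15*a_1 + 1/15*a_2 + 1/3*a_3 + 1/3*a_4 + 2/15*a_5
  a_3 = 2/15*a_0 + 2/5*a_1 + 0*a_2 + 2/15*a_3 + 1/15*a_4 + 4/15*a_5
  a_4 = 0*a_0 + 1/3*a_1 + 1/5*a_2 + 1/15*a_3 + 1/3*a_4 + 1/15*a_5

Substituting a_0 = 1 and a_5 = 0, rearrange to (I - Q) a = r where r[i] = P(i -> 0):
  [13/15, 0, -1/3, -4/15] . (a_1, a_2, a_3, a_4) = 1/5
  [-2/15, 14/15, -1/3, -1/3] . (a_1, a_2, a_3, a_4) = 0
  [-2/5, 0, 13/15, -1/15] . (a_1, a_2, a_3, a_4) = 2/15
  [-1/3, -1/5, -1/15, 2/3] . (a_1, a_2, a_3, a_4) = 0

Solving yields:
  a_1 = 11/21
  a_2 = 451/1197
  a_3 = 512/1197
  a_4 = 500/1197

Starting state is 1, so the absorption probability is a_1 = 11/21.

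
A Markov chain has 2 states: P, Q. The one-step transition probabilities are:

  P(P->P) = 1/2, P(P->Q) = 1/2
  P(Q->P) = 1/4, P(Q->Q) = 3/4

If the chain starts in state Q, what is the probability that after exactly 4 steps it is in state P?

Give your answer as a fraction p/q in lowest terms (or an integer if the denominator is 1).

Computing P^4 by repeated multiplication:
P^1 =
  P: [1/2, 1/2]
  Q: [1/4, 3/4]
P^2 =
  P: [3/8, 5/8]
  Q: [5/16, 11/16]
P^3 =
  P: [11/32, 21/32]
  Q: [21/64, 43/64]
P^4 =
  P: [43/128, 85/128]
  Q: [85/256, 171/256]

(P^4)[Q -> P] = 85/256

Answer: 85/256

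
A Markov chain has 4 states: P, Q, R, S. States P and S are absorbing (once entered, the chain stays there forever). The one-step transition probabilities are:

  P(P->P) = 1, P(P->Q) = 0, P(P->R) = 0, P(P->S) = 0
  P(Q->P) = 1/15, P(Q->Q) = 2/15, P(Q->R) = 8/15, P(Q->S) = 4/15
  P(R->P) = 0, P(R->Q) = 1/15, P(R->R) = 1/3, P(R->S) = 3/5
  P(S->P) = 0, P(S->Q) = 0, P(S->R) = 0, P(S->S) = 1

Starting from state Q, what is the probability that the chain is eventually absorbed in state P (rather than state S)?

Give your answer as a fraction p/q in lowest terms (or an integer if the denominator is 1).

Let a_i = P(absorbed in P | start in state i).
Boundary conditions: a_P = 1, a_S = 0.
For each transient state i, a_i = sum_j P(i->j) * a_j:
  a_Q = 1/15*a_P + 2/15*a_Q + 8/15*a_R + 4/15*a_S
  a_R = 0*a_P + 1/15*a_Q + 1/3*a_R + 3/5*a_S

Substituting a_P = 1 and a_S = 0, rearrange to (I - Q) a = r where r[i] = P(i -> P):
  [13/15, -8/15] . (a_Q, a_R) = 1/15
  [-1/15, 2/3] . (a_Q, a_R) = 0

Solving yields:
  a_Q = 5/61
  a_R = 1/122

Starting state is Q, so the absorption probability is a_Q = 5/61.

Answer: 5/61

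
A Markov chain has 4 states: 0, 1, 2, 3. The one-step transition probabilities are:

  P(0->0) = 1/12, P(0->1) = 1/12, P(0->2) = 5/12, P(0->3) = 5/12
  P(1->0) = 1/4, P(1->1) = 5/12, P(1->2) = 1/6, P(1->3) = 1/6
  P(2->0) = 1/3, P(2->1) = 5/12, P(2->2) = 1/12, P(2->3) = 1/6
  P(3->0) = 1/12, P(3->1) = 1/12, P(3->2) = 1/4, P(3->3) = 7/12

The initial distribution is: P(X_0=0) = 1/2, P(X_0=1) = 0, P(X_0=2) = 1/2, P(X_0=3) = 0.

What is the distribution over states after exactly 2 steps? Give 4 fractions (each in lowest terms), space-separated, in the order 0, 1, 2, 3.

Propagating the distribution step by step (d_{t+1} = d_t * P):
d_0 = (0=1/2, 1=0, 2=1/2, 3=0)
  d_1[0] = 1/2*1/12 + 0*1/4 + 1/2*1/3 + 0*1/12 = 5/24
  d_1[1] = 1/2*1/12 + 0*5/12 + 1/2*5/12 + 0*1/12 = 1/4
  d_1[2] = 1/2*5/12 + 0*1/6 + 1/2*1/12 + 0*1/4 = 1/4
  d_1[3] = 1/2*5/12 + 0*1/6 + 1/2*1/6 + 0*7/12 = 7/24
d_1 = (0=5/24, 1=1/4, 2=1/4, 3=7/24)
  d_2[0] = 5/24*1/12 + 1/4*1/4 + 1/4*1/3 + 7/24*1/12 = 3/16
  d_2[1] = 5/24*1/12 + 1/4*5/12 + 1/4*5/12 + 7/24*1/12 = 1/4
  d_2[2] = 5/24*5/12 + 1/4*1/6 + 1/4*1/12 + 7/24*1/4 = 2/9
  d_2[3] = 5/24*5/12 + 1/4*1/6 + 1/4*1/6 + 7/24*7/12 = 49/144
d_2 = (0=3/16, 1=1/4, 2=2/9, 3=49/144)

Answer: 3/16 1/4 2/9 49/144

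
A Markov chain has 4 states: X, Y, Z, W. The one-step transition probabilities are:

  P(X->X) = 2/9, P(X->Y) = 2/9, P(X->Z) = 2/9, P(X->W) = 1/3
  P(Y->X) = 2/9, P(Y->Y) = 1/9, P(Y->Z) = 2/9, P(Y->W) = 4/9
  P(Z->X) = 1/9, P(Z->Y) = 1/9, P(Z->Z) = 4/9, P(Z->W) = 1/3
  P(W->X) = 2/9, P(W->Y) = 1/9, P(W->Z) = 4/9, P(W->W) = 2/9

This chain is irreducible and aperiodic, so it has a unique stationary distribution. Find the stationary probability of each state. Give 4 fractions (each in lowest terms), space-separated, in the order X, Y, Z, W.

The stationary distribution satisfies pi = pi * P, i.e.:
  pi_X = 2/9*pi_X + 2/9*pi_Y + 1/9*pi_Z + 2/9*pi_W
  pi_Y = 2/9*pi_X + 1/9*pi_Y + 1/9*pi_Z + 1/9*pi_W
  pi_Z = 2/9*pi_X + 2/9*pi_Y + 4/9*pi_Z + 4/9*pi_W
  pi_W = 1/3*pi_X + 4/9*pi_Y + 1/3*pi_Z + 2/9*pi_W
with normalization: pi_X + pi_Y + pi_Z + pi_W = 1.

Using the first 3 balance equations plus normalization, the linear system A*pi = b is:
  [-7/9, 2/9, 1/9, 2/9] . pi = 0
  [2/9, -8/9, 1/9, 1/9] . pi = 0
  [2/9, 2/9, -5/9, 4/9] . pi = 0
  [1, 1, 1, 1] . pi = 1

Solving yields:
  pi_X = 128/709
  pi_Y = 93/709
  pi_Z = 266/709
  pi_W = 222/709

Verification (pi * P):
  128/709*2/9 + 93/709*2/9 + 266/709*1/9 + 222/709*2/9 = 128/709 = pi_X  (ok)
  128/709*2/9 + 93/709*1/9 + 266/709*1/9 + 222/709*1/9 = 93/709 = pi_Y  (ok)
  128/709*2/9 + 93/709*2/9 + 266/709*4/9 + 222/709*4/9 = 266/709 = pi_Z  (ok)
  128/709*1/3 + 93/709*4/9 + 266/709*1/3 + 222/709*2/9 = 222/709 = pi_W  (ok)

Answer: 128/709 93/709 266/709 222/709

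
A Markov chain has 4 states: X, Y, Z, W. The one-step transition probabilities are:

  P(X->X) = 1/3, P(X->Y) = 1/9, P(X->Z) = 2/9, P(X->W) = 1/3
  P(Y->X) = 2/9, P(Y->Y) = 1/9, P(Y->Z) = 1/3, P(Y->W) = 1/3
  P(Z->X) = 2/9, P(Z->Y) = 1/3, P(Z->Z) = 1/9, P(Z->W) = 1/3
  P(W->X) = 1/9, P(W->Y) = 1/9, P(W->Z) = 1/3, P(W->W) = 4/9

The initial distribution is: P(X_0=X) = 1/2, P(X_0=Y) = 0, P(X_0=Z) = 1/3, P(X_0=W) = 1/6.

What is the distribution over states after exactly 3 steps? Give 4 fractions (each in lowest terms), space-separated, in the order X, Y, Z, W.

Propagating the distribution step by step (d_{t+1} = d_t * P):
d_0 = (X=1/2, Y=0, Z=1/3, W=1/6)
  d_1[X] = 1/2*1/3 + 0*2/9 + 1/3*2/9 + 1/6*1/9 = 7/27
  d_1[Y] = 1/2*1/9 + 0*1/9 + 1/3*1/3 + 1/6*1/9 = 5/27
  d_1[Z] = 1/2*2/9 + 0*1/3 + 1/3*1/9 + 1/6*1/3 = 11/54
  d_1[W] = 1/2*1/3 + 0*1/3 + 1/3*1/3 + 1/6*4/9 = 19/54
d_1 = (X=7/27, Y=5/27, Z=11/54, W=19/54)
  d_2[X] = 7/27*1/3 + 5/27*2/9 + 11/54*2/9 + 19/54*1/9 = 103/486
  d_2[Y] = 7/27*1/9 + 5/27*1/9 + 11/54*1/3 + 19/54*1/9 = 38/243
  d_2[Z] = 7/27*2/9 + 5/27*1/3 + 11/54*1/9 + 19/54*1/3 = 7/27
  d_2[W] = 7/27*1/3 + 5/27*1/3 + 11/54*1/3 + 19/54*4/9 = 181/486
d_2 = (X=103/486, Y=38/243, Z=7/27, W=181/486)
  d_3[X] = 103/486*1/3 + 38/243*2/9 + 7/27*2/9 + 181/486*1/9 = 149/729
  d_3[Y] = 103/486*1/9 + 38/243*1/9 + 7/27*1/3 + 181/486*1/9 = 41/243
  d_3[Z] = 103/486*2/9 + 38/243*1/3 + 7/27*1/9 + 181/486*1/3 = 1103/4374
  d_3[W] = 103/486*1/3 + 38/243*1/3 + 7/27*1/3 + 181/486*4/9 = 1639/4374
d_3 = (X=149/729, Y=41/243, Z=1103/4374, W=1639/4374)

Answer: 149/729 41/243 1103/4374 1639/4374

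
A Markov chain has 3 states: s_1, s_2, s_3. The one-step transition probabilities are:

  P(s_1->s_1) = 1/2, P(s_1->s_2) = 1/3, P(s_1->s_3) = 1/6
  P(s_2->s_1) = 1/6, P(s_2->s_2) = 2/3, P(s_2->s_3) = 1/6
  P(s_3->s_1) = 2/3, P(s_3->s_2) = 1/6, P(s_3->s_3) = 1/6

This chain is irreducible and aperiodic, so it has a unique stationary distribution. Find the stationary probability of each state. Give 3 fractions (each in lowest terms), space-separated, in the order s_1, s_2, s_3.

Answer: 3/8 11/24 1/6

Derivation:
The stationary distribution satisfies pi = pi * P, i.e.:
  pi_s_1 = 1/2*pi_s_1 + 1/6*pi_s_2 + 2/3*pi_s_3
  pi_s_2 = 1/3*pi_s_1 + 2/3*pi_s_2 + 1/6*pi_s_3
  pi_s_3 = 1/6*pi_s_1 + 1/6*pi_s_2 + 1/6*pi_s_3
with normalization: pi_s_1 + pi_s_2 + pi_s_3 = 1.

Using the first 2 balance equations plus normalization, the linear system A*pi = b is:
  [-1/2, 1/6, 2/3] . pi = 0
  [1/3, -1/3, 1/6] . pi = 0
  [1, 1, 1] . pi = 1

Solving yields:
  pi_s_1 = 3/8
  pi_s_2 = 11/24
  pi_s_3 = 1/6

Verification (pi * P):
  3/8*1/2 + 11/24*1/6 + 1/6*2/3 = 3/8 = pi_s_1  (ok)
  3/8*1/3 + 11/24*2/3 + 1/6*1/6 = 11/24 = pi_s_2  (ok)
  3/8*1/6 + 11/24*1/6 + 1/6*1/6 = 1/6 = pi_s_3  (ok)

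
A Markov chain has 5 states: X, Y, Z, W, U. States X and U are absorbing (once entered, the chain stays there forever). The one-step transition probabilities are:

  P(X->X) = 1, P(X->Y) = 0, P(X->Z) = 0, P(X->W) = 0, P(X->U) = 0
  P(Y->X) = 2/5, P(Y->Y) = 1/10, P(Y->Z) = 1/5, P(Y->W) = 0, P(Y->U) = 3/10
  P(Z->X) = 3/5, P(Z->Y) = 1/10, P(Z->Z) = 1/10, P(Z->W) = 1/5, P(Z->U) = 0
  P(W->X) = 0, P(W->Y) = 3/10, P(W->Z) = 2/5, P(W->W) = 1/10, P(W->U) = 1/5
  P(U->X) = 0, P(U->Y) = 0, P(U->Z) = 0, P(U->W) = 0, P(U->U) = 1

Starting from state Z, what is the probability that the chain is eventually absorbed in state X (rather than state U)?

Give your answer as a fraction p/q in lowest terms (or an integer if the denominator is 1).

Answer: 182/209

Derivation:
Let a_i = P(absorbed in X | start in state i).
Boundary conditions: a_X = 1, a_U = 0.
For each transient state i, a_i = sum_j P(i->j) * a_j:
  a_Y = 2/5*a_X + 1/10*a_Y + 1/5*a_Z + 0*a_W + 3/10*a_U
  a_Z = 3/5*a_X + 1/10*a_Y + 1/10*a_Z + 1/5*a_W + 0*a_U
  a_W = 0*a_X + 3/10*a_Y + 2/5*a_Z + 1/10*a_W + 1/5*a_U

Substituting a_X = 1 and a_U = 0, rearrange to (I - Q) a = r where r[i] = P(i -> X):
  [9/10, -1/5, 0] . (a_Y, a_Z, a_W) = 2/5
  [-1/10, 9/10, -1/5] . (a_Y, a_Z, a_W) = 3/5
  [-3/10, -2/5, 9/10] . (a_Y, a_Z, a_W) = 0

Solving yields:
  a_Y = 400/627
  a_Z = 182/209
  a_W = 376/627

Starting state is Z, so the absorption probability is a_Z = 182/209.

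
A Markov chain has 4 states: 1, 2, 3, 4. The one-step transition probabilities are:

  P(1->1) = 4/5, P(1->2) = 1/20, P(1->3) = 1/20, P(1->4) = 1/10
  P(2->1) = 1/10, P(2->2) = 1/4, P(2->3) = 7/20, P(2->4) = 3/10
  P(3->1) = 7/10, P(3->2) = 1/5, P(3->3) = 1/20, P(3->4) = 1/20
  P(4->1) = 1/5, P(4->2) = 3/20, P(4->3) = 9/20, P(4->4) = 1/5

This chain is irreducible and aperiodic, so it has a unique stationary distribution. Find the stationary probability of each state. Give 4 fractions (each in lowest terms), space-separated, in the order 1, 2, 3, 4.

The stationary distribution satisfies pi = pi * P, i.e.:
  pi_1 = 4/5*pi_1 + 1/10*pi_2 + 7/10*pi_3 + 1/5*pi_4
  pi_2 = 1/20*pi_1 + 1/4*pi_2 + 1/5*pi_3 + 3/20*pi_4
  pi_3 = 1/20*pi_1 + 7/20*pi_2 + 1/20*pi_3 + 9/20*pi_4
  pi_4 = 1/10*pi_1 + 3/10*pi_2 + 1/20*pi_3 + 1/5*pi_4
with normalization: pi_1 + pi_2 + pi_3 + pi_4 = 1.

Using the first 3 balance equations plus normalization, the linear system A*pi = b is:
  [-1/5, 1/10, 7/10, 1/5] . pi = 0
  [1/20, -3/4, 1/5, 3/20] . pi = 0
  [1/20, 7/20, -19/20, 9/20] . pi = 0
  [1, 1, 1, 1] . pi = 1

Solving yields:
  pi_1 = 1699/2660
  pi_2 = 137/1330
  pi_3 = 5/38
  pi_4 = 337/2660

Verification (pi * P):
  1699/2660*4/5 + 137/1330*1/10 + 5/38*7/10 + 337/2660*1/5 = 1699/2660 = pi_1  (ok)
  1699/2660*1/20 + 137/1330*1/4 + 5/38*1/5 + 337/2660*3/20 = 137/1330 = pi_2  (ok)
  1699/2660*1/20 + 137/1330*7/20 + 5/38*1/20 + 337/2660*9/20 = 5/38 = pi_3  (ok)
  1699/2660*1/10 + 137/1330*3/10 + 5/38*1/20 + 337/2660*1/5 = 337/2660 = pi_4  (ok)

Answer: 1699/2660 137/1330 5/38 337/2660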